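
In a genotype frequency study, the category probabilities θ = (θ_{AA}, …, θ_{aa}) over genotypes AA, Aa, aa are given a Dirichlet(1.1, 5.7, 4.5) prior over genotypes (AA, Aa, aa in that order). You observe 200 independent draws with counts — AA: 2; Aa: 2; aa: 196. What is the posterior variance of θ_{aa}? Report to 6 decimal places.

The Dirichlet prior is conjugate to the Multinomial likelihood: each posterior αⱼ = prior αⱼ + observed count nⱼ.
Posterior concentration: (3.1, 7.7, 200.5), total = 211.3.
Var[θ_j] = α_j(Σα−α_j)/((Σα)²(Σα+1)) = 200.5·10.8/(211.3²·212.3) = 0.000228.

0.000228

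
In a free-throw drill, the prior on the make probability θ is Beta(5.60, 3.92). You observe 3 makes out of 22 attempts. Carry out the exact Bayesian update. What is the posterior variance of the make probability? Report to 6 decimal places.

The Beta prior is conjugate to a Binomial/Bernoulli likelihood; the update adds successes to α and failures to β.
Posterior: Beta(α+k, β+n−k) = Beta(5.60+3, 3.92+19) = Beta(8.60, 22.92).
Var = αβ/((α+β)²(α+β+1)) = 8.60·22.92/(31.52²·32.52) = 0.006101.

0.006101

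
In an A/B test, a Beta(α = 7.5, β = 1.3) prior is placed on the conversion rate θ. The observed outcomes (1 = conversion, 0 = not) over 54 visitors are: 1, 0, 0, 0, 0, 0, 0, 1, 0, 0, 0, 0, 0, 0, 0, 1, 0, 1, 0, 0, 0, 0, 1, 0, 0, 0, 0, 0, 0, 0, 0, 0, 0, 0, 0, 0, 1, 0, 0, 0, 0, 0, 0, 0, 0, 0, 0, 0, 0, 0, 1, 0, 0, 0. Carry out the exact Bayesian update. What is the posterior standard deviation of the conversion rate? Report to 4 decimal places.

0.0528

The Beta prior is conjugate to a Binomial/Bernoulli likelihood; the update adds successes to α and failures to β.
Posterior: Beta(α+k, β+n−k) = Beta(7.5+7, 1.3+47) = Beta(14.5, 48.3).
Var = αβ/((α+β)²(α+β+1)) = 14.5·48.3/(62.8²·63.8) = 0.00278340; SD = √0.00278340 = 0.0528.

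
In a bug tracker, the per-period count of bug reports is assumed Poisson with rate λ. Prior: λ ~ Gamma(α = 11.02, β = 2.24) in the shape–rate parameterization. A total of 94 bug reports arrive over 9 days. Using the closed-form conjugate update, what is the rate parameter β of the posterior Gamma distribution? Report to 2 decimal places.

11.24

With a Gamma(shape α, rate β) prior, the Poisson likelihood is conjugate: the posterior is Gamma(α + ΣXᵢ, β + n).
Posterior: Gamma(α+S, β+n) = Gamma(11.02+94, 2.24+9) = Gamma(105.02, 11.24).
Posterior β = 11.24.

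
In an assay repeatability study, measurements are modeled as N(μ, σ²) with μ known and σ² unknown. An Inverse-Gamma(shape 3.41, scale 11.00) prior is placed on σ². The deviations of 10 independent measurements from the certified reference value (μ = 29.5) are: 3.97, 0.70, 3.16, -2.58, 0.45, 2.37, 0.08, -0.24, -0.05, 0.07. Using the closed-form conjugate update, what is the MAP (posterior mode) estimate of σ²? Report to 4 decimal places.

With known mean μ and an Inverse-Gamma(α, β) prior on σ², the Normal likelihood is conjugate: posterior is Inv-Gamma(α + n/2, β + Σ(xᵢ−μ)²/2).
Σ(xᵢ−μ)² = (3.97)² + (0.70)² + (3.16)² + (-2.58)² + (0.45)² + (2.37)² + (0.08)² + (-0.24)² + (-0.05)² + (0.07)² = 38.7837.
Posterior: Inv-Gamma(3.41 + 10/2, 11.00 + 38.7837/2) = Inv-Gamma(8.41, 30.39185).
Mode = β/(α+1) = 30.39185/9.41 = 3.2297.

3.2297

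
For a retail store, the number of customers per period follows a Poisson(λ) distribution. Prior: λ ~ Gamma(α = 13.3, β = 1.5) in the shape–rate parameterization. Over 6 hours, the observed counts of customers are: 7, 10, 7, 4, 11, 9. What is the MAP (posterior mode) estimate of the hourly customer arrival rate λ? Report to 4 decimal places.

8.0400

With a Gamma(shape α, rate β) prior, the Poisson likelihood is conjugate: the posterior is Gamma(α + ΣXᵢ, β + n).
Sum of counts S = 48 over n = 6 hours.
Posterior: Gamma(α+S, β+n) = Gamma(13.3+48, 1.5+6) = Gamma(61.3, 7.5).
Mode of Gamma(α,β) for α≥1 is (α−1)/β = 60.3/7.5 = 8.0400.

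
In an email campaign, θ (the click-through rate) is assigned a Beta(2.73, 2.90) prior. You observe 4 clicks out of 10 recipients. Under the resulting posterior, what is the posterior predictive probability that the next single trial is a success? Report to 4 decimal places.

The Beta prior is conjugate to a Binomial/Bernoulli likelihood; the update adds successes to α and failures to β.
Posterior: Beta(α+k, β+n−k) = Beta(2.73+4, 2.90+6) = Beta(6.73, 8.90).
For a single future Bernoulli trial, P(success | data) = α/(α+β) = 0.4306.

0.4306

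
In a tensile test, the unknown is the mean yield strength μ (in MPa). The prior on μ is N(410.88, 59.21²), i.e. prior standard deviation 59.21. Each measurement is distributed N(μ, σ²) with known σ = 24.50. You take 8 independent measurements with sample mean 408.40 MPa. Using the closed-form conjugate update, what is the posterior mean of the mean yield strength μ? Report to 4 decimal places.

For Normal data with known variance σ², a Normal(μ₀, σ₀²) prior on μ is conjugate. Posterior precision = 1/σ₀² + n/σ²; posterior mean is the precision-weighted average of μ₀ and x̄.
n·x̄ = 8·408.40 = 3267.2.
σ₀² = 59.21² = 3505.8241, σ² = 24.50² = 600.25; σ² + n·σ₀² = 600.25 + 8·3505.8241 = 28646.8428.
Posterior mean = (μ₀/σ₀² + n·x̄/σ²)/(1/σ₀² + n/σ²) = (σ²·μ₀ + σ₀²·n·x̄)/(σ² + n·σ₀²) = (600.25·410.88 + 3505.8241·3267.2)/28646.8428 = 11700859.21952/28646.8428 = 408.4520.

408.4520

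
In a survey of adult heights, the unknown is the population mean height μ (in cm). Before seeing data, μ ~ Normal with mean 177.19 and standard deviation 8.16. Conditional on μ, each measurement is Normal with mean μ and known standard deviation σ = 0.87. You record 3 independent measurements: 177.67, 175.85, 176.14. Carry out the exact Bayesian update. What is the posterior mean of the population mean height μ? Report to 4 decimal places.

For Normal data with known variance σ², a Normal(μ₀, σ₀²) prior on μ is conjugate. Posterior precision = 1/σ₀² + n/σ²; posterior mean is the precision-weighted average of μ₀ and x̄.
Σxᵢ = 177.67 + 175.85 + 176.14 = 529.66, so n·x̄ = 529.66.
σ₀² = 8.16² = 66.5856, σ² = 0.87² = 0.7569; σ² + n·σ₀² = 0.7569 + 3·66.5856 = 200.5137.
Posterior mean = (μ₀/σ₀² + n·x̄/σ²)/(1/σ₀² + n/σ²) = (σ²·μ₀ + σ₀²·n·x̄)/(σ² + n·σ₀²) = (0.7569·177.19 + 66.5856·529.66)/200.5137 = 35401.844007/200.5137 = 176.5557.

176.5557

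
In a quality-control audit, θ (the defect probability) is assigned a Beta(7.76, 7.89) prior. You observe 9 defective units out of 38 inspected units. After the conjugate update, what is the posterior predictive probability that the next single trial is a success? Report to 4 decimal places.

0.3124

The Beta prior is conjugate to a Binomial/Bernoulli likelihood; the update adds successes to α and failures to β.
Posterior: Beta(α+k, β+n−k) = Beta(7.76+9, 7.89+29) = Beta(16.76, 36.89).
For a single future Bernoulli trial, P(success | data) = α/(α+β) = 0.3124.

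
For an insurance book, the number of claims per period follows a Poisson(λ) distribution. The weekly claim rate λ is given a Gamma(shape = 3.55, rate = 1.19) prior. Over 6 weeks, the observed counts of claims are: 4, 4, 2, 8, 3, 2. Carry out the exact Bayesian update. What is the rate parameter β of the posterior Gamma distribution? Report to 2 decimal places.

7.19

With a Gamma(shape α, rate β) prior, the Poisson likelihood is conjugate: the posterior is Gamma(α + ΣXᵢ, β + n).
Sum of counts S = 23 over n = 6 weeks.
Posterior: Gamma(α+S, β+n) = Gamma(3.55+23, 1.19+6) = Gamma(26.55, 7.19).
Posterior β = 7.19.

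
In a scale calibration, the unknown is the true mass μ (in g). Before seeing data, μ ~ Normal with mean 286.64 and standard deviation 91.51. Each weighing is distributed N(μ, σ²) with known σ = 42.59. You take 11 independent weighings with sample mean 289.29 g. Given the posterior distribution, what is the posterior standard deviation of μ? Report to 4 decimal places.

For Normal data with known variance σ², a Normal(μ₀, σ₀²) prior on μ is conjugate. Posterior precision = 1/σ₀² + n/σ²; posterior mean is the precision-weighted average of μ₀ and x̄.
σ₀² = 91.51² = 8374.0801, σ² = 42.59² = 1813.9081; σ² + n·σ₀² = 1813.9081 + 11·8374.0801 = 93928.7892.
Posterior precision = 1/σ₀² + n/σ² = 1/8374.0801 + 11/1813.9081 = (σ² + n·σ₀²)/(σ₀²σ²) = 93928.7892/(8374.0801·1813.9081); posterior variance σₙ² = σ₀²σ²/(σ² + n·σ₀²) = 8374.0801·1813.9081/93928.7892 = 161.716252.
Posterior SD = √σₙ² = √(8374.0801·1813.9081/93928.7892) = 12.7168.

12.7168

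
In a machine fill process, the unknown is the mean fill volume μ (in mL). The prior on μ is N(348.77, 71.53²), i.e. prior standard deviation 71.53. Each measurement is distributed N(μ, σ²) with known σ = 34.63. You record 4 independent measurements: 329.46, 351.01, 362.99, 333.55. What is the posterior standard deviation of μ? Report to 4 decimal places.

For Normal data with known variance σ², a Normal(μ₀, σ₀²) prior on μ is conjugate. Posterior precision = 1/σ₀² + n/σ²; posterior mean is the precision-weighted average of μ₀ and x̄.
σ₀² = 71.53² = 5116.5409, σ² = 34.63² = 1199.2369; σ² + n·σ₀² = 1199.2369 + 4·5116.5409 = 21665.4005.
Posterior precision = 1/σ₀² + n/σ² = 1/5116.5409 + 4/1199.2369 = (σ² + n·σ₀²)/(σ₀²σ²) = 21665.4005/(5116.5409·1199.2369); posterior variance σₙ² = σ₀²σ²/(σ² + n·σ₀²) = 5116.5409·1199.2369/21665.4005 = 283.213996.
Posterior SD = √σₙ² = √(5116.5409·1199.2369/21665.4005) = 16.8290.

16.8290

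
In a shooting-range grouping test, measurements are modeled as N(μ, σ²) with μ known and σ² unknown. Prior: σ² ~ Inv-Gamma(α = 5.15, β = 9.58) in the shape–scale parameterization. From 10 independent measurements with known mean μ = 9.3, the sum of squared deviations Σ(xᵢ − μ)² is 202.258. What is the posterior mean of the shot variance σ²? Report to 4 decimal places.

12.0993

With known mean μ and an Inverse-Gamma(α, β) prior on σ², the Normal likelihood is conjugate: posterior is Inv-Gamma(α + n/2, β + Σ(xᵢ−μ)²/2).
Posterior: Inv-Gamma(5.15 + 10/2, 9.58 + 202.258/2) = Inv-Gamma(10.15, 110.7090).
E[σ²|data] = β/(α−1) = 110.7090/9.15 = 12.0993.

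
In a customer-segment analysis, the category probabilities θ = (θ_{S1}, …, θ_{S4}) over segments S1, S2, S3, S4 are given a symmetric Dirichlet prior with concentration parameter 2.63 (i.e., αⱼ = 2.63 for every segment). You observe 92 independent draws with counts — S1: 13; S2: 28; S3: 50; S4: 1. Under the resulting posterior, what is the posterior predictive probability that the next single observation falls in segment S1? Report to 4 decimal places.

The Dirichlet prior is conjugate to the Multinomial likelihood: each posterior αⱼ = prior αⱼ + observed count nⱼ.
Posterior concentration: (15.63, 30.63, 52.63, 3.63), total = 102.52.
P(next = S1 | data) = α_{S1}/Σα = 0.1525.

0.1525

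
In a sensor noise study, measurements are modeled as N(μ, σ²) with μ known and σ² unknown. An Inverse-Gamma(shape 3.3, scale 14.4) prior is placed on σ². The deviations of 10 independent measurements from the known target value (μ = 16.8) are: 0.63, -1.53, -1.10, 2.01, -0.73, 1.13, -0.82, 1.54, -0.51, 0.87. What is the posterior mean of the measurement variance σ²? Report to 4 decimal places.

2.9218

With known mean μ and an Inverse-Gamma(α, β) prior on σ², the Normal likelihood is conjugate: posterior is Inv-Gamma(α + n/2, β + Σ(xᵢ−μ)²/2).
Σ(xᵢ−μ)² = (0.63)² + (-1.53)² + (-1.10)² + (2.01)² + (-0.73)² + (1.13)² + (-0.82)² + (1.54)² + (-0.51)² + (0.87)² = 13.8587.
Posterior: Inv-Gamma(3.3 + 10/2, 14.4 + 13.8587/2) = Inv-Gamma(8.30, 21.32935).
E[σ²|data] = β/(α−1) = 21.32935/7.30 = 2.9218.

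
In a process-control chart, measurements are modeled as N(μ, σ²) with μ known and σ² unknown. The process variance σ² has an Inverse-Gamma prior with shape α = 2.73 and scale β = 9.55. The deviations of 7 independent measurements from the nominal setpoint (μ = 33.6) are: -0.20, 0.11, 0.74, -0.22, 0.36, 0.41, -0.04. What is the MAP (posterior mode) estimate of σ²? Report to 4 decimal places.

1.3864

With known mean μ and an Inverse-Gamma(α, β) prior on σ², the Normal likelihood is conjugate: posterior is Inv-Gamma(α + n/2, β + Σ(xᵢ−μ)²/2).
Σ(xᵢ−μ)² = (-0.20)² + (0.11)² + (0.74)² + (-0.22)² + (0.36)² + (0.41)² + (-0.04)² = 0.9474.
Posterior: Inv-Gamma(2.73 + 7/2, 9.55 + 0.9474/2) = Inv-Gamma(6.23, 10.02370).
Mode = β/(α+1) = 10.02370/7.23 = 1.3864.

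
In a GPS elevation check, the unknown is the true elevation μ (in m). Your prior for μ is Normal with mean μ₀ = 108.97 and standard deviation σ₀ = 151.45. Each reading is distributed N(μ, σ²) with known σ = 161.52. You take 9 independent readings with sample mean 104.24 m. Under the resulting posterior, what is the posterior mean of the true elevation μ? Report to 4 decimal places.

104.7707

For Normal data with known variance σ², a Normal(μ₀, σ₀²) prior on μ is conjugate. Posterior precision = 1/σ₀² + n/σ²; posterior mean is the precision-weighted average of μ₀ and x̄.
n·x̄ = 9·104.24 = 938.16.
σ₀² = 151.45² = 22937.1025, σ² = 161.52² = 26088.7104; σ² + n·σ₀² = 26088.7104 + 9·22937.1025 = 232522.6329.
Posterior mean = (μ₀/σ₀² + n·x̄/σ²)/(1/σ₀² + n/σ²) = (σ²·μ₀ + σ₀²·n·x̄)/(σ² + n·σ₀²) = (26088.7104·108.97 + 22937.1025·938.16)/232522.6329 = 24361558.853688/232522.6329 = 104.7707.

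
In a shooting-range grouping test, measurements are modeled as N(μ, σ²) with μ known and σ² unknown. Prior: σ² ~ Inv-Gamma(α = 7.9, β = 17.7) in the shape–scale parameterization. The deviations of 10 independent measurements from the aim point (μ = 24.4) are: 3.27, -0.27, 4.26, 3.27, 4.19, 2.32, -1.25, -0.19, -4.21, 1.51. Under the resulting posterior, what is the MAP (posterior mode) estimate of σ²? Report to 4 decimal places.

With known mean μ and an Inverse-Gamma(α, β) prior on σ², the Normal likelihood is conjugate: posterior is Inv-Gamma(α + n/2, β + Σ(xᵢ−μ)²/2).
Σ(xᵢ−μ)² = (3.27)² + (-0.27)² + (4.26)² + (3.27)² + (4.19)² + (2.32)² + (-1.25)² + (-0.19)² + (-4.21)² + (1.51)² = 84.1476.
Posterior: Inv-Gamma(7.9 + 10/2, 17.7 + 84.1476/2) = Inv-Gamma(12.90, 59.77380).
Mode = β/(α+1) = 59.77380/13.90 = 4.3003.

4.3003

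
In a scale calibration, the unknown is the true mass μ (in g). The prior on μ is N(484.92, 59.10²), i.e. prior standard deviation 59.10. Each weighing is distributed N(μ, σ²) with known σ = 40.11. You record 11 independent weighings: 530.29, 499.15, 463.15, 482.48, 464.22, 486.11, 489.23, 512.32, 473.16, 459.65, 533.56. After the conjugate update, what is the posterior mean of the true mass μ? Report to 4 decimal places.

490.0855

For Normal data with known variance σ², a Normal(μ₀, σ₀²) prior on μ is conjugate. Posterior precision = 1/σ₀² + n/σ²; posterior mean is the precision-weighted average of μ₀ and x̄.
Σxᵢ = 530.29 + 499.15 + 463.15 + 482.48 + 464.22 + 486.11 + 489.23 + 512.32 + 473.16 + 459.65 + 533.56 = 5393.32, so n·x̄ = 5393.32.
σ₀² = 59.10² = 3492.81, σ² = 40.11² = 1608.8121; σ² + n·σ₀² = 1608.8121 + 11·3492.81 = 40029.7221.
Posterior mean = (μ₀/σ₀² + n·x̄/σ²)/(1/σ₀² + n/σ²) = (σ²·μ₀ + σ₀²·n·x̄)/(σ² + n·σ₀²) = (1608.8121·484.92 + 3492.81·5393.32)/40029.7221 = 19617987.192732/40029.7221 = 490.0855.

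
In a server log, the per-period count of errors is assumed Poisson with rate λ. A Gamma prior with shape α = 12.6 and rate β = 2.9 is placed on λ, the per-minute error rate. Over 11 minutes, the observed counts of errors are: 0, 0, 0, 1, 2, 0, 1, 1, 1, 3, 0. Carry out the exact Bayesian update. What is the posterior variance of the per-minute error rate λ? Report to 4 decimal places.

With a Gamma(shape α, rate β) prior, the Poisson likelihood is conjugate: the posterior is Gamma(α + ΣXᵢ, β + n).
Sum of counts S = 9 over n = 11 minutes.
Posterior: Gamma(α+S, β+n) = Gamma(12.6+9, 2.9+11) = Gamma(21.6, 13.9).
Var = α/β² = 21.6/13.9² = 0.1118.

0.1118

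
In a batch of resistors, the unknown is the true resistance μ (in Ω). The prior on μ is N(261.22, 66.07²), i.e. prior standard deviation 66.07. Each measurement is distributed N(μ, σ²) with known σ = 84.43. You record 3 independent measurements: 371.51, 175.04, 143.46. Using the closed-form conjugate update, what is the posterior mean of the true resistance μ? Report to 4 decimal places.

241.0063

For Normal data with known variance σ², a Normal(μ₀, σ₀²) prior on μ is conjugate. Posterior precision = 1/σ₀² + n/σ²; posterior mean is the precision-weighted average of μ₀ and x̄.
Σxᵢ = 371.51 + 175.04 + 143.46 = 690.01, so n·x̄ = 690.01.
σ₀² = 66.07² = 4365.2449, σ² = 84.43² = 7128.4249; σ² + n·σ₀² = 7128.4249 + 3·4365.2449 = 20224.1596.
Posterior mean = (μ₀/σ₀² + n·x̄/σ²)/(1/σ₀² + n/σ²) = (σ²·μ₀ + σ₀²·n·x̄)/(σ² + n·σ₀²) = (7128.4249·261.22 + 4365.2449·690.01)/20224.1596 = 4874149.785827/20224.1596 = 241.0063.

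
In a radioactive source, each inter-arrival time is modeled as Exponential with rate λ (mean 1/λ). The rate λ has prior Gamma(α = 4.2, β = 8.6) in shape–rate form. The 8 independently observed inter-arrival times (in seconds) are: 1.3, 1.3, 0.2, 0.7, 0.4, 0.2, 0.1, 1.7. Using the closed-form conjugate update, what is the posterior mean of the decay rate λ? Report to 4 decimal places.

With a Gamma(shape α, rate β) prior on the exponential rate λ, the posterior after n observations with total T = Σxᵢ is Gamma(α+n, β+T).
Sum of observations T = 5.9 seconds; n = 8.
Posterior: Gamma(4.2+8, 8.6+5.9) = Gamma(12.2, 14.5).
Posterior mean of λ = α/β = 12.2/14.5 = 0.8414.

0.8414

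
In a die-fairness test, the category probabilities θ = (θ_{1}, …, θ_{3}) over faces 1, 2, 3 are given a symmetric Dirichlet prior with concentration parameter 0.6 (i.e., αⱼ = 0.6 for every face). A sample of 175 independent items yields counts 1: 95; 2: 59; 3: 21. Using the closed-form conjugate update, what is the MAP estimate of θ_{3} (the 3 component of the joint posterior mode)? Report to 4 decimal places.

0.1185

The Dirichlet prior is conjugate to the Multinomial likelihood: each posterior αⱼ = prior αⱼ + observed count nⱼ.
Posterior concentration: (95.6, 59.6, 21.6), total = 176.8.
Joint mode component: (α_{3}−1)/(Σα−K) = 20.6/173.8 = 0.1185.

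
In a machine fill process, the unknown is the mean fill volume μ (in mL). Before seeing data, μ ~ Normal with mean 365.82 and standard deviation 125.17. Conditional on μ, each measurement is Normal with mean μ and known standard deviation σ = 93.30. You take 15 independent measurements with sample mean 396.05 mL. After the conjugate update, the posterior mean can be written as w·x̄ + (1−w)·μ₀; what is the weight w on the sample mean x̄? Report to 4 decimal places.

0.9643

For Normal data with known variance σ², a Normal(μ₀, σ₀²) prior on μ is conjugate. Posterior precision = 1/σ₀² + n/σ²; posterior mean is the precision-weighted average of μ₀ and x̄.
σ₀² = 125.17² = 15667.5289, σ² = 93.30² = 8704.89. Prior precision 1/σ₀² = 1/15667.5289; data precision n/σ² = 15/8704.89.
w = (n/σ²)/(1/σ₀² + n/σ²) = n·σ₀²/(σ² + n·σ₀²) = 15·15667.5289/(8704.89 + 15·15667.5289) = 235012.9335/243717.8235 = 0.9643.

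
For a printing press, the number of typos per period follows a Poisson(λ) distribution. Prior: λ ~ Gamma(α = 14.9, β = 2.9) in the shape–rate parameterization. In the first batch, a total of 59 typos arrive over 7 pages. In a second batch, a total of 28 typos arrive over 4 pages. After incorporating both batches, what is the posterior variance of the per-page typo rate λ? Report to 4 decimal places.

0.5274

With a Gamma(shape α, rate β) prior, the Poisson likelihood is conjugate: the posterior is Gamma(α + ΣXᵢ, β + n).
After batch 1: Gamma(α+S, β+n) = Gamma(14.9+59, 2.9+7) = Gamma(73.9, 9.9).
After batch 2: Gamma(α+S, β+n) = Gamma(73.9+28, 9.9+4) = Gamma(101.9, 13.9).
Var = α/β² = 101.9/13.9² = 0.5274.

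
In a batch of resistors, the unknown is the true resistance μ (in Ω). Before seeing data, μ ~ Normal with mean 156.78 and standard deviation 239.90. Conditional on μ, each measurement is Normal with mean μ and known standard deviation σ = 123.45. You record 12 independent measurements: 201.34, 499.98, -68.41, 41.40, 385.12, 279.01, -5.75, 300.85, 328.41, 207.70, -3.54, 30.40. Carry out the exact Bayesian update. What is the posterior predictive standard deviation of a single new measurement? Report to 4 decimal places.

128.3841

For Normal data with known variance σ², a Normal(μ₀, σ₀²) prior on μ is conjugate. Posterior precision = 1/σ₀² + n/σ²; posterior mean is the precision-weighted average of μ₀ and x̄.
σ₀² = 239.90² = 57552.01, σ² = 123.45² = 15239.9025; σ² + n·σ₀² = 15239.9025 + 12·57552.01 = 705864.0225.
Posterior precision = 1/σ₀² + n/σ² = 1/57552.01 + 12/15239.9025 = (σ² + n·σ₀²)/(σ₀²σ²) = 705864.0225/(57552.01·15239.9025); posterior variance σₙ² = σ₀²σ²/(σ² + n·σ₀²) = 57552.01·15239.9025/705864.0225 = 1242.572214.
Predictive variance for one new observation = σₙ² + σ² = 57552.01·15239.9025/705864.0225 + 15239.9025 = σ²·(σ₀² + 705864.0225)/705864.0225 = 15239.9025·763416.0325/705864.0225 = 16482.474714; SD = √(15239.9025·763416.0325/705864.0225) = 128.3841.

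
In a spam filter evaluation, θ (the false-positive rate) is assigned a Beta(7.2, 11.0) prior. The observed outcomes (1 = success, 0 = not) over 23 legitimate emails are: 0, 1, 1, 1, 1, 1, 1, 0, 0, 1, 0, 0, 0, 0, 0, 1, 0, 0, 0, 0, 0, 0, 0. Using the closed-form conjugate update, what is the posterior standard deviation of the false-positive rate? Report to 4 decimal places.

0.0743

The Beta prior is conjugate to a Binomial/Bernoulli likelihood; the update adds successes to α and failures to β.
Posterior: Beta(α+k, β+n−k) = Beta(7.2+8, 11.0+15) = Beta(15.2, 26.0).
Var = αβ/((α+β)²(α+β+1)) = 15.2·26.0/(41.2²·42.2) = 0.00551709; SD = √0.00551709 = 0.0743.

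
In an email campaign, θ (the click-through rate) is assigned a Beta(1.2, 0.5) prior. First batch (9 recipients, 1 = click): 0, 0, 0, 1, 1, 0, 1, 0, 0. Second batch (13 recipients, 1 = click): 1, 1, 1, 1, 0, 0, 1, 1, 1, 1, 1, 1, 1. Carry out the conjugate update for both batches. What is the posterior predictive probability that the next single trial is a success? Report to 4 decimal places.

The Beta prior is conjugate to a Binomial/Bernoulli likelihood; the update adds successes to α and failures to β.
After batch 1: Beta(1.2+3, 0.5+6) = Beta(4.2, 6.5).
After batch 2: Beta(4.2+11, 6.5+2) = Beta(15.2, 8.5).
For a single future Bernoulli trial, P(success | data) = α/(α+β) = 0.6414.

0.6414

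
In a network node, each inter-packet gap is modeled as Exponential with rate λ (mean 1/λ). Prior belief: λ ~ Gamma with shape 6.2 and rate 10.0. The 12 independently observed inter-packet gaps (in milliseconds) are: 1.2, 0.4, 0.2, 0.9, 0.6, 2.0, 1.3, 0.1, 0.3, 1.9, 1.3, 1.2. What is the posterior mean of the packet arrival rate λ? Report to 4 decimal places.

With a Gamma(shape α, rate β) prior on the exponential rate λ, the posterior after n observations with total T = Σxᵢ is Gamma(α+n, β+T).
Sum of observations T = 11.4 milliseconds; n = 12.
Posterior: Gamma(6.2+12, 10.0+11.4) = Gamma(18.2, 21.4).
Posterior mean of λ = α/β = 18.2/21.4 = 0.8505.

0.8505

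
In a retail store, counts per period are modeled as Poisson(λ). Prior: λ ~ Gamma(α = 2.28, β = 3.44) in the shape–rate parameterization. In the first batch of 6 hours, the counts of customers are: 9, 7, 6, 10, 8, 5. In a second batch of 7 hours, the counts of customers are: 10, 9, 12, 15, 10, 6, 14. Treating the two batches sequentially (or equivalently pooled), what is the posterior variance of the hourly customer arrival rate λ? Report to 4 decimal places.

0.4561

With a Gamma(shape α, rate β) prior, the Poisson likelihood is conjugate: the posterior is Gamma(α + ΣXᵢ, β + n).
Batch 1: sum of counts S = 45 over n = 6 hours.
After batch 1: Gamma(α+S, β+n) = Gamma(2.28+45, 3.44+6) = Gamma(47.28, 9.44).
Batch 2: sum of counts S = 76 over n = 7 hours.
After batch 2: Gamma(α+S, β+n) = Gamma(47.28+76, 9.44+7) = Gamma(123.28, 16.44).
Var = α/β² = 123.28/16.44² = 0.4561.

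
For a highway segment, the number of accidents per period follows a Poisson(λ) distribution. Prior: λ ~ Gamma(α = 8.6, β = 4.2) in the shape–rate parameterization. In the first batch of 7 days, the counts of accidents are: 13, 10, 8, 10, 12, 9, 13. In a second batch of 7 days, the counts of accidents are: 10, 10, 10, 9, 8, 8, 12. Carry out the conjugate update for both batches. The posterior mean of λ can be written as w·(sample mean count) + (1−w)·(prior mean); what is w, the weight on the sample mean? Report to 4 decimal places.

0.7692

With a Gamma(shape α, rate β) prior, the Poisson likelihood is conjugate: the posterior is Gamma(α + ΣXᵢ, β + n).
Total number of days: n = 7 + 7 = 14.
Posterior mean = (α₀+S)/(β₀+n) = [n/(β₀+n)]·(S/n) + [β₀/(β₀+n)]·(α₀/β₀), so only n and β₀ enter the weight.
Weight on data w = n/(β₀+n) = 14/(4.2+14) = 14/18.2 = 0.7692.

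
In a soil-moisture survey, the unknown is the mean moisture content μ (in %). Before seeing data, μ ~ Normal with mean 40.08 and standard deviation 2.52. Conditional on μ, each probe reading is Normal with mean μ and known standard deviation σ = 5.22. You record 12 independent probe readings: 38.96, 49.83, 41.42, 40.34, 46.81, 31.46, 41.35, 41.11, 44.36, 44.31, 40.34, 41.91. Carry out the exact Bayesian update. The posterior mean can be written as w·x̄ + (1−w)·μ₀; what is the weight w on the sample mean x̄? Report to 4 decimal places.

0.7366

For Normal data with known variance σ², a Normal(μ₀, σ₀²) prior on μ is conjugate. Posterior precision = 1/σ₀² + n/σ²; posterior mean is the precision-weighted average of μ₀ and x̄.
σ₀² = 2.52² = 6.3504, σ² = 5.22² = 27.2484. Prior precision 1/σ₀² = 1/6.3504; data precision n/σ² = 12/27.2484.
w = (n/σ²)/(1/σ₀² + n/σ²) = n·σ₀²/(σ² + n·σ₀²) = 12·6.3504/(27.2484 + 12·6.3504) = 76.2048/103.4532 = 0.7366.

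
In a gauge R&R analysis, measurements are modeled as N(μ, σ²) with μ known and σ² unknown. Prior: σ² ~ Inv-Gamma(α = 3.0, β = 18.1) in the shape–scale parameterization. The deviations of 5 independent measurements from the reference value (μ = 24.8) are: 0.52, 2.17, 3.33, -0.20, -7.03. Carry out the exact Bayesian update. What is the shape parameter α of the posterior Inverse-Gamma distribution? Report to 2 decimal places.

5.50

With known mean μ and an Inverse-Gamma(α, β) prior on σ², the Normal likelihood is conjugate: posterior is Inv-Gamma(α + n/2, β + Σ(xᵢ−μ)²/2).
Σ(xᵢ−μ)² = (0.52)² + (2.17)² + (3.33)² + (-0.20)² + (-7.03)² = 65.5291.
Posterior: Inv-Gamma(3.0 + 5/2, 18.1 + 65.5291/2) = Inv-Gamma(5.50, 50.86455).
Posterior α = 5.50.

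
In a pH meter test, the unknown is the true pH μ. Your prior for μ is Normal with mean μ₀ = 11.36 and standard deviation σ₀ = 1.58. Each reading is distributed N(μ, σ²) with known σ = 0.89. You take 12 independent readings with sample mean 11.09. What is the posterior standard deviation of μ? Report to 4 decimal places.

For Normal data with known variance σ², a Normal(μ₀, σ₀²) prior on μ is conjugate. Posterior precision = 1/σ₀² + n/σ²; posterior mean is the precision-weighted average of μ₀ and x̄.
σ₀² = 1.58² = 2.4964, σ² = 0.89² = 0.7921; σ² + n·σ₀² = 0.7921 + 12·2.4964 = 30.7489.
Posterior precision = 1/σ₀² + n/σ² = 1/2.4964 + 12/0.7921 = (σ² + n·σ₀²)/(σ₀²σ²) = 30.7489/(2.4964·0.7921); posterior variance σₙ² = σ₀²σ²/(σ² + n·σ₀²) = 2.4964·0.7921/30.7489 = 0.064308.
Posterior SD = √σₙ² = √(2.4964·0.7921/30.7489) = 0.2536.

0.2536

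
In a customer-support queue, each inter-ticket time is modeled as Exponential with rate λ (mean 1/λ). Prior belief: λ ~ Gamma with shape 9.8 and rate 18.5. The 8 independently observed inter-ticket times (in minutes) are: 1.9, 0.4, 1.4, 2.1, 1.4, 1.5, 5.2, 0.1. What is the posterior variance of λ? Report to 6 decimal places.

0.016852

With a Gamma(shape α, rate β) prior on the exponential rate λ, the posterior after n observations with total T = Σxᵢ is Gamma(α+n, β+T).
Sum of observations T = 14.0 minutes; n = 8.
Posterior: Gamma(9.8+8, 18.5+14.0) = Gamma(17.8, 32.5).
Var = α/β² = 0.016852.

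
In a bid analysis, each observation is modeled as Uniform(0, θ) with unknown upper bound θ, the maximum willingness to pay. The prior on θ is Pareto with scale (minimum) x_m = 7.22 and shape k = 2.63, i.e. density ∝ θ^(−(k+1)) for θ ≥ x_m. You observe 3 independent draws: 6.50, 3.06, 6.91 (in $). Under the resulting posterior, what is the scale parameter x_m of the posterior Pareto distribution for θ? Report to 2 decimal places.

7.22

A Pareto(scale x_m, shape k) prior on the upper bound θ of Uniform(0, θ) is conjugate: posterior is Pareto(max(x_m, max xᵢ), k + n).
Sample maximum = 6.91; prior scale x_m = 7.22 → posterior scale = max = 7.22.
Posterior shape = 2.63 + 3 = 5.63.
Posterior scale x_m = 7.22.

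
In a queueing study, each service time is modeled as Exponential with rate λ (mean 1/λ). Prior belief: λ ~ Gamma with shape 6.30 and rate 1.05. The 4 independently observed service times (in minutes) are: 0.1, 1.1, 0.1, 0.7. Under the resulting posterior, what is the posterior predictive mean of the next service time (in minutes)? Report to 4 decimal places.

0.3280

With a Gamma(shape α, rate β) prior on the exponential rate λ, the posterior after n observations with total T = Σxᵢ is Gamma(α+n, β+T).
Sum of observations T = 2.0 minutes; n = 4.
Posterior: Gamma(6.30+4, 1.05+2.0) = Gamma(10.30, 3.05).
The predictive distribution for the next observation is Lomax; its mean is β/(α−1) = 3.05/9.30 = 0.3280.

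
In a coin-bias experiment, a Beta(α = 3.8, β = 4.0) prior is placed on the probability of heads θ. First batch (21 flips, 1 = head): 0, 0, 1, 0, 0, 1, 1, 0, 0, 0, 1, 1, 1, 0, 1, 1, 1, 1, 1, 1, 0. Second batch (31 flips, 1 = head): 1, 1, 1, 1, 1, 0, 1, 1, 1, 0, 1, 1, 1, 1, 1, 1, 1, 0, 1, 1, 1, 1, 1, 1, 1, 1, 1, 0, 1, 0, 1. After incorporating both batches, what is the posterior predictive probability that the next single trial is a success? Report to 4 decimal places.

The Beta prior is conjugate to a Binomial/Bernoulli likelihood; the update adds successes to α and failures to β.
After batch 1: Beta(3.8+12, 4.0+9) = Beta(15.8, 13.0).
After batch 2: Beta(15.8+26, 13.0+5) = Beta(41.8, 18.0).
For a single future Bernoulli trial, P(success | data) = α/(α+β) = 0.6990.

0.6990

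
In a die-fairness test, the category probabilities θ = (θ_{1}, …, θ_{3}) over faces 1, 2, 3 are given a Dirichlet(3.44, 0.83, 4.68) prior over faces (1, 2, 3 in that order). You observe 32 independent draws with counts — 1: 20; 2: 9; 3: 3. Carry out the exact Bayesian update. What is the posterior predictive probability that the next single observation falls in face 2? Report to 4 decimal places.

0.2400

The Dirichlet prior is conjugate to the Multinomial likelihood: each posterior αⱼ = prior αⱼ + observed count nⱼ.
Posterior concentration: (23.44, 9.83, 7.68), total = 40.95.
P(next = 2 | data) = α_{2}/Σα = 0.2400.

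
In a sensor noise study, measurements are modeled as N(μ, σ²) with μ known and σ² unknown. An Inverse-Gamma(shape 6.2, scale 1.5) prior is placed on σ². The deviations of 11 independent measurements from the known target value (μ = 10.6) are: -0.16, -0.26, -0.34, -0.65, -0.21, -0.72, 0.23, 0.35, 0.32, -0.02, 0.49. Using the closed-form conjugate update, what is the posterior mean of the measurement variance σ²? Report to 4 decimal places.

With known mean μ and an Inverse-Gamma(α, β) prior on σ², the Normal likelihood is conjugate: posterior is Inv-Gamma(α + n/2, β + Σ(xᵢ−μ)²/2).
Σ(xᵢ−μ)² = (-0.16)² + (-0.26)² + (-0.34)² + (-0.65)² + (-0.21)² + (-0.72)² + (0.23)² + (0.35)² + (0.32)² + (-0.02)² + (0.49)² = 1.7121.
Posterior: Inv-Gamma(6.2 + 11/2, 1.5 + 1.7121/2) = Inv-Gamma(11.70, 2.35605).
E[σ²|data] = β/(α−1) = 2.35605/10.70 = 0.2202.

0.2202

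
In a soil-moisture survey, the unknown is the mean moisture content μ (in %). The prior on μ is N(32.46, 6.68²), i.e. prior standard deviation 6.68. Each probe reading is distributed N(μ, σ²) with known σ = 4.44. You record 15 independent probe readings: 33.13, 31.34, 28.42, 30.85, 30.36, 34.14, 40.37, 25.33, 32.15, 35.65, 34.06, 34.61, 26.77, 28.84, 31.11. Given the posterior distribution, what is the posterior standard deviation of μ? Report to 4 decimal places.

1.1299

For Normal data with known variance σ², a Normal(μ₀, σ₀²) prior on μ is conjugate. Posterior precision = 1/σ₀² + n/σ²; posterior mean is the precision-weighted average of μ₀ and x̄.
σ₀² = 6.68² = 44.6224, σ² = 4.44² = 19.7136; σ² + n·σ₀² = 19.7136 + 15·44.6224 = 689.0496.
Posterior precision = 1/σ₀² + n/σ² = 1/44.6224 + 15/19.7136 = (σ² + n·σ₀²)/(σ₀²σ²) = 689.0496/(44.6224·19.7136); posterior variance σₙ² = σ₀²σ²/(σ² + n·σ₀²) = 44.6224·19.7136/689.0496 = 1.276640.
Posterior SD = √σₙ² = √(44.6224·19.7136/689.0496) = 1.1299.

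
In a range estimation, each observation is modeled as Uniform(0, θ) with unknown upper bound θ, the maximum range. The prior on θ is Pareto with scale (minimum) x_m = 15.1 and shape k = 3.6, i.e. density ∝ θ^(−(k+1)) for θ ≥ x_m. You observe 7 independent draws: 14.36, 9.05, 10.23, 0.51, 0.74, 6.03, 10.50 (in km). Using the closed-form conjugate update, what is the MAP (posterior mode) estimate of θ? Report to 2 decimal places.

15.10

A Pareto(scale x_m, shape k) prior on the upper bound θ of Uniform(0, θ) is conjugate: posterior is Pareto(max(x_m, max xᵢ), k + n).
Sample maximum = 14.36; prior scale x_m = 15.1 → posterior scale = max = 15.10.
Posterior shape = 3.6 + 7 = 10.6.
The Pareto density is decreasing on [x_m, ∞), so the mode is x_m = 15.10.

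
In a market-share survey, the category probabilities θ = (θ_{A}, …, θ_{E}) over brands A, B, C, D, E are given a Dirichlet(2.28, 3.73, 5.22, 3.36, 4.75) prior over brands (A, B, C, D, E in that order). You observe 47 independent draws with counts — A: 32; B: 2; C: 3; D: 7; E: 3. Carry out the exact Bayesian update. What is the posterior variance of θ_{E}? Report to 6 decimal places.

The Dirichlet prior is conjugate to the Multinomial likelihood: each posterior αⱼ = prior αⱼ + observed count nⱼ.
Posterior concentration: (34.28, 5.73, 8.22, 10.36, 7.75), total = 66.34.
Var[θ_j] = α_j(Σα−α_j)/((Σα)²(Σα+1)) = 7.75·58.59/(66.34²·67.34) = 0.001532.

0.001532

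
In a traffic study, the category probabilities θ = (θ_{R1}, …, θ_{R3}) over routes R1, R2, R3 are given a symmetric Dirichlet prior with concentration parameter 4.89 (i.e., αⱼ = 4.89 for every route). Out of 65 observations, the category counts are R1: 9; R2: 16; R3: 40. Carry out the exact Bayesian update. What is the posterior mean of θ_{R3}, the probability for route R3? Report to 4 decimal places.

0.5634

The Dirichlet prior is conjugate to the Multinomial likelihood: each posterior αⱼ = prior αⱼ + observed count nⱼ.
Posterior concentration: (13.89, 20.89, 44.89), total = 79.67.
E[θ_{R3}|data] = α_{R3}/Σα = 44.89/79.67 = 0.5634.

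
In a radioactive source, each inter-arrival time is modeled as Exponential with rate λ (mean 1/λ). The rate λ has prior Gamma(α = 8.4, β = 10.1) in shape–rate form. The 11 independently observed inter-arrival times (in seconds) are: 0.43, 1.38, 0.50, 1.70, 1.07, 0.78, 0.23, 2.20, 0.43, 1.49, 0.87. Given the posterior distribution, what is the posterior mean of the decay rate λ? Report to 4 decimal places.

0.9160

With a Gamma(shape α, rate β) prior on the exponential rate λ, the posterior after n observations with total T = Σxᵢ is Gamma(α+n, β+T).
Sum of observations T = 11.08 seconds; n = 11.
Posterior: Gamma(8.4+11, 10.1+11.08) = Gamma(19.4, 21.18).
Posterior mean of λ = α/β = 19.4/21.18 = 0.9160.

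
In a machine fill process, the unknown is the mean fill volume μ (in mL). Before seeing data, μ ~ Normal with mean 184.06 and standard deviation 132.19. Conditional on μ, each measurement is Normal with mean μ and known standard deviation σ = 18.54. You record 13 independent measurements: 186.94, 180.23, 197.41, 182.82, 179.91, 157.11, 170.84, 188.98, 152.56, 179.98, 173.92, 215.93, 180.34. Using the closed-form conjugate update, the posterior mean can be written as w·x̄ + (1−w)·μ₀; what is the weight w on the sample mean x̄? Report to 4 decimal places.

0.9985

For Normal data with known variance σ², a Normal(μ₀, σ₀²) prior on μ is conjugate. Posterior precision = 1/σ₀² + n/σ²; posterior mean is the precision-weighted average of μ₀ and x̄.
σ₀² = 132.19² = 17474.1961, σ² = 18.54² = 343.7316. Prior precision 1/σ₀² = 1/17474.1961; data precision n/σ² = 13/343.7316.
w = (n/σ²)/(1/σ₀² + n/σ²) = n·σ₀²/(σ² + n·σ₀²) = 13·17474.1961/(343.7316 + 13·17474.1961) = 227164.5493/227508.2809 = 0.9985.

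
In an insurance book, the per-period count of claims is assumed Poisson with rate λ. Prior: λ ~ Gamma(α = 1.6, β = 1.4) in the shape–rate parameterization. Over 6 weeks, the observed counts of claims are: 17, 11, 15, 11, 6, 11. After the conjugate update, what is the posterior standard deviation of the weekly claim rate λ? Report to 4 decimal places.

1.1514

With a Gamma(shape α, rate β) prior, the Poisson likelihood is conjugate: the posterior is Gamma(α + ΣXᵢ, β + n).
Sum of counts S = 71 over n = 6 weeks.
Posterior: Gamma(α+S, β+n) = Gamma(1.6+71, 1.4+6) = Gamma(72.6, 7.4).
SD = √α/β = √72.6/7.4 = 1.1514.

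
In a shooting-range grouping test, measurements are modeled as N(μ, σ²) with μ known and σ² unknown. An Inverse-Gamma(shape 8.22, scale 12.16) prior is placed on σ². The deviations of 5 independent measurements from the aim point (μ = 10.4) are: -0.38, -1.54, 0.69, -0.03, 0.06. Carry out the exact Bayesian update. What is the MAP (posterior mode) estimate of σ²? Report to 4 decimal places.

1.1654

With known mean μ and an Inverse-Gamma(α, β) prior on σ², the Normal likelihood is conjugate: posterior is Inv-Gamma(α + n/2, β + Σ(xᵢ−μ)²/2).
Σ(xᵢ−μ)² = (-0.38)² + (-1.54)² + (0.69)² + (-0.03)² + (0.06)² = 2.9966.
Posterior: Inv-Gamma(8.22 + 5/2, 12.16 + 2.9966/2) = Inv-Gamma(10.72, 13.65830).
Mode = β/(α+1) = 13.65830/11.72 = 1.1654.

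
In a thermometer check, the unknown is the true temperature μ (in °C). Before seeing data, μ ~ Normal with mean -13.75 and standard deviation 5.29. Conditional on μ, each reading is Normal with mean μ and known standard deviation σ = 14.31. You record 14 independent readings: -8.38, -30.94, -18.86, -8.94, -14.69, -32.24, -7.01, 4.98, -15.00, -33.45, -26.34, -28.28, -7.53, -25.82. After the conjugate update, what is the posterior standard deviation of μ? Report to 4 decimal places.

3.0993

For Normal data with known variance σ², a Normal(μ₀, σ₀²) prior on μ is conjugate. Posterior precision = 1/σ₀² + n/σ²; posterior mean is the precision-weighted average of μ₀ and x̄.
σ₀² = 5.29² = 27.9841, σ² = 14.31² = 204.7761; σ² + n·σ₀² = 204.7761 + 14·27.9841 = 596.5535.
Posterior precision = 1/σ₀² + n/σ² = 1/27.9841 + 14/204.7761 = (σ² + n·σ₀²)/(σ₀²σ²) = 596.5535/(27.9841·204.7761); posterior variance σₙ² = σ₀²σ²/(σ² + n·σ₀²) = 27.9841·204.7761/596.5535 = 9.605970.
Posterior SD = √σₙ² = √(27.9841·204.7761/596.5535) = 3.0993.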